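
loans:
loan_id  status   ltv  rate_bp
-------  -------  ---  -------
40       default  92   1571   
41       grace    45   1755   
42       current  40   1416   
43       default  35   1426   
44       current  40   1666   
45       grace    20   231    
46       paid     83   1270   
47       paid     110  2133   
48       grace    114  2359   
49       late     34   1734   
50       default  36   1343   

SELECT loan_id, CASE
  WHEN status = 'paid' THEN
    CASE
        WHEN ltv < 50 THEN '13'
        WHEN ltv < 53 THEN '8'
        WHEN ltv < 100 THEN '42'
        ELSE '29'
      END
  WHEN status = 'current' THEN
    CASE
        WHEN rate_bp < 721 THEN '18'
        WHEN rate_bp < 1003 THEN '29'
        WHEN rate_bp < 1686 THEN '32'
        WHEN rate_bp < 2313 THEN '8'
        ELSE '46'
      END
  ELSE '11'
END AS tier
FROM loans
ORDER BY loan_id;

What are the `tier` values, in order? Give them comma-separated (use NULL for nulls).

11, 11, 32, 11, 32, 11, 42, 29, 11, 11, 11

loan_id=40: status='default' → outer ELSE → 11
loan_id=41: status='grace' → outer ELSE → 11
loan_id=42: status='current' → inner[rate_bp < 1686] → 32
loan_id=43: status='default' → outer ELSE → 11
loan_id=44: status='current' → inner[rate_bp < 1686] → 32
loan_id=45: status='grace' → outer ELSE → 11
loan_id=46: status='paid' → inner[ltv < 100] → 42
loan_id=47: status='paid' → inner[ELSE] → 29
loan_id=48: status='grace' → outer ELSE → 11
loan_id=49: status='late' → outer ELSE → 11
loan_id=50: status='default' → outer ELSE → 11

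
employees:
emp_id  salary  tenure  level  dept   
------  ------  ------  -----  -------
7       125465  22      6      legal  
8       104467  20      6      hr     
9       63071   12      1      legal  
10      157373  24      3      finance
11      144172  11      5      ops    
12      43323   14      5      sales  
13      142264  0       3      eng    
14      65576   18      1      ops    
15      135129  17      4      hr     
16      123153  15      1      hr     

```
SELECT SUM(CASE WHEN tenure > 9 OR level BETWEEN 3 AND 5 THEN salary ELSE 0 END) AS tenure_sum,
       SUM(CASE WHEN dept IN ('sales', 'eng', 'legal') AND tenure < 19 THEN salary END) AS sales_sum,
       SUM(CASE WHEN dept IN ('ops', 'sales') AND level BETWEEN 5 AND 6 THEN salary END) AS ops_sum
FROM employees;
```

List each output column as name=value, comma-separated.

[tenure_sum: tenure > 9 OR level BETWEEN 3 AND 5]
emp_id=7: ✓ → 125465
emp_id=8: ✓ → 104467
emp_id=9: ✓ → 63071
emp_id=10: ✓ → 157373
emp_id=11: ✓ → 144172
emp_id=12: ✓ → 43323
emp_id=13: ✓ → 142264
emp_id=14: ✓ → 65576
emp_id=15: ✓ → 135129
emp_id=16: ✓ → 123153
tenure_sum = 125465 + 104467 + 63071 + 157373 + 144172 + 43323 + 142264 + 65576 + 135129 + 123153 = 1103993
—
[sales_sum: dept IN ('sales', 'eng', 'legal') AND tenure < 19]
emp_id=7: ✗
emp_id=8: ✗
emp_id=9: ✓ → 63071
emp_id=10: ✗
emp_id=11: ✗
emp_id=12: ✓ → 43323
emp_id=13: ✓ → 142264
emp_id=14: ✗
emp_id=15: ✗
emp_id=16: ✗
sales_sum = 63071 + 43323 + 142264 = 248658
—
[ops_sum: dept IN ('ops', 'sales') AND level BETWEEN 5 AND 6]
emp_id=7: ✗
emp_id=8: ✗
emp_id=9: ✗
emp_id=10: ✗
emp_id=11: ✓ → 144172
emp_id=12: ✓ → 43323
emp_id=13: ✗
emp_id=14: ✗
emp_id=15: ✗
emp_id=16: ✗
ops_sum = 144172 + 43323 = 187495

tenure_sum=1103993, sales_sum=248658, ops_sum=187495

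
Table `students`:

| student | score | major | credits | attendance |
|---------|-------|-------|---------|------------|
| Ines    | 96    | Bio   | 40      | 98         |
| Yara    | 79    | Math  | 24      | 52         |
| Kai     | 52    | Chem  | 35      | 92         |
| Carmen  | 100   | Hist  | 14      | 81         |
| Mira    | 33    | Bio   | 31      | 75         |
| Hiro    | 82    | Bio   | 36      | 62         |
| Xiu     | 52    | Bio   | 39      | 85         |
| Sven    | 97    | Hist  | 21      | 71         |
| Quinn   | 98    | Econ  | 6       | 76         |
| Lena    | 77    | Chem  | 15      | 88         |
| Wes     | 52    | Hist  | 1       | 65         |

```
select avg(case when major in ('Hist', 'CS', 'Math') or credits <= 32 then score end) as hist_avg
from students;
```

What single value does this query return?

student=Ines: ✗
student=Yara: ✓ → 79
student=Kai: ✗
student=Carmen: ✓ → 100
student=Mira: ✓ → 33
student=Hiro: ✗
student=Xiu: ✗
student=Sven: ✓ → 97
student=Quinn: ✓ → 98
student=Lena: ✓ → 77
student=Wes: ✓ → 52
hist_avg = (79 + 100 + 33 + 97 + 98 + 77 + 52) / 7 = 76.5714285714

76.5714285714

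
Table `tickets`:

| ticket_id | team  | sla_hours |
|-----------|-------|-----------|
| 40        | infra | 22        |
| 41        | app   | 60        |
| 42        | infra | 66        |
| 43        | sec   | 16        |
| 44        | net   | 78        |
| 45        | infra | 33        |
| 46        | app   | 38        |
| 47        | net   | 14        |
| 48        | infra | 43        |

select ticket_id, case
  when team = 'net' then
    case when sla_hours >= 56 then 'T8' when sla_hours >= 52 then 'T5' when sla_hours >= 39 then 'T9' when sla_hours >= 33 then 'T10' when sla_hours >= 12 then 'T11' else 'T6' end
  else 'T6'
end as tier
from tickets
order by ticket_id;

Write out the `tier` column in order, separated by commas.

ticket_id=40: team='infra' → outer ELSE → T6
ticket_id=41: team='app' → outer ELSE → T6
ticket_id=42: team='infra' → outer ELSE → T6
ticket_id=43: team='sec' → outer ELSE → T6
ticket_id=44: team='net' → inner[sla_hours >= 56] → T8
ticket_id=45: team='infra' → outer ELSE → T6
ticket_id=46: team='app' → outer ELSE → T6
ticket_id=47: team='net' → inner[sla_hours >= 12] → T11
ticket_id=48: team='infra' → outer ELSE → T6

T6, T6, T6, T6, T8, T6, T6, T11, T6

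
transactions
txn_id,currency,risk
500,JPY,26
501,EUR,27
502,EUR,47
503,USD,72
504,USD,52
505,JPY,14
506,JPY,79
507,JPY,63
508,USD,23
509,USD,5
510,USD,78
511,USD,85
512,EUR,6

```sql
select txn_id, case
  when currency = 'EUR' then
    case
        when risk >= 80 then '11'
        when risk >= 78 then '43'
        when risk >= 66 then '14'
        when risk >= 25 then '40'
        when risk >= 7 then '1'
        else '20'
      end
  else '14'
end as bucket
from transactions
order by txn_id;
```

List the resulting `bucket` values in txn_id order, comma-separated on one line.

txn_id=500: currency='JPY' → outer ELSE → 14
txn_id=501: currency='EUR' → inner[risk >= 25] → 40
txn_id=502: currency='EUR' → inner[risk >= 25] → 40
txn_id=503: currency='USD' → outer ELSE → 14
txn_id=504: currency='USD' → outer ELSE → 14
txn_id=505: currency='JPY' → outer ELSE → 14
txn_id=506: currency='JPY' → outer ELSE → 14
txn_id=507: currency='JPY' → outer ELSE → 14
txn_id=508: currency='USD' → outer ELSE → 14
txn_id=509: currency='USD' → outer ELSE → 14
txn_id=510: currency='USD' → outer ELSE → 14
txn_id=511: currency='USD' → outer ELSE → 14
txn_id=512: currency='EUR' → inner[ELSE] → 20

14, 40, 40, 14, 14, 14, 14, 14, 14, 14, 14, 14, 20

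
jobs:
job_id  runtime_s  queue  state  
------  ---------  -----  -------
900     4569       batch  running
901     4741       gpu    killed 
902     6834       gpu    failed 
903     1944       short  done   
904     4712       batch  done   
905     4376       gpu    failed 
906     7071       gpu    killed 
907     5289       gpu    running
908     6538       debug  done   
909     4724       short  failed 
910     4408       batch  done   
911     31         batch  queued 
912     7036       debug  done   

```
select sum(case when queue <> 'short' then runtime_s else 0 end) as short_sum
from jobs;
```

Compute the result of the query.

job_id=900: ✓ → 4569
job_id=901: ✓ → 4741
job_id=902: ✓ → 6834
job_id=903: ✗
job_id=904: ✓ → 4712
job_id=905: ✓ → 4376
job_id=906: ✓ → 7071
job_id=907: ✓ → 5289
job_id=908: ✓ → 6538
job_id=909: ✗
job_id=910: ✓ → 4408
job_id=911: ✓ → 31
job_id=912: ✓ → 7036
short_sum = 4569 + 4741 + 6834 + 4712 + 4376 + 7071 + 5289 + 6538 + 4408 + 31 + 7036 = 55605

55605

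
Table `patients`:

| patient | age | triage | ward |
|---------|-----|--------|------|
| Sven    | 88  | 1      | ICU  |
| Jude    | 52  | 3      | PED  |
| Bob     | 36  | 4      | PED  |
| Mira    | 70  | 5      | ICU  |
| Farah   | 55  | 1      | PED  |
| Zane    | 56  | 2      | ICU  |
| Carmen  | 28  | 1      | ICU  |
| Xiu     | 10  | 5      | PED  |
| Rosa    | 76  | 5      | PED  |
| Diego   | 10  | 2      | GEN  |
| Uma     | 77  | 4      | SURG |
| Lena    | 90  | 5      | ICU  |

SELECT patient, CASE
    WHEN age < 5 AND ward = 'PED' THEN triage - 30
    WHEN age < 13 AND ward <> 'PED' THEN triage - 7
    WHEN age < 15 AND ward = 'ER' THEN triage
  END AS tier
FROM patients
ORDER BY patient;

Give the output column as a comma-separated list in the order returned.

NULL, NULL, -5, NULL, NULL, NULL, NULL, NULL, NULL, NULL, NULL, NULL

patient=Bob: (no match → NULL) → NULL
patient=Carmen: (no match → NULL) → NULL
patient=Diego: age < 13 AND ward <> 'PED' → -5
patient=Farah: (no match → NULL) → NULL
patient=Jude: (no match → NULL) → NULL
patient=Lena: (no match → NULL) → NULL
patient=Mira: (no match → NULL) → NULL
patient=Rosa: (no match → NULL) → NULL
patient=Sven: (no match → NULL) → NULL
patient=Uma: (no match → NULL) → NULL
patient=Xiu: (no match → NULL) → NULL
patient=Zane: (no match → NULL) → NULL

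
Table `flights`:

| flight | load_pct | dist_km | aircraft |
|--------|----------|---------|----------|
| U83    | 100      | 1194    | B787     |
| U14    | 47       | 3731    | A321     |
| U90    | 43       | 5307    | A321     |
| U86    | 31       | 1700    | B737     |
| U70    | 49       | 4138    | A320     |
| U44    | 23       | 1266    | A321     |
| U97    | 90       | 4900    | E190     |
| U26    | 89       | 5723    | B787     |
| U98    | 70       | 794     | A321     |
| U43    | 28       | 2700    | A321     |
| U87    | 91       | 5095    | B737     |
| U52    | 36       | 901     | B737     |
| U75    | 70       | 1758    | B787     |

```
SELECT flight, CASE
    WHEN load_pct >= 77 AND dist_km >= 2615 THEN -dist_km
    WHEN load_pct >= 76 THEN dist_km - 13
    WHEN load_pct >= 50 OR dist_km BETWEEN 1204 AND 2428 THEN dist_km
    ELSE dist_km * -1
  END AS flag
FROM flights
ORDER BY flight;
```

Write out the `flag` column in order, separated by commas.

flight=U14: ELSE → -3731
flight=U26: load_pct >= 77 AND dist_km >= 2615 → -5723
flight=U43: ELSE → -2700
flight=U44: load_pct >= 50 OR dist_km BETWEEN 1204 AND 2428 → 1266
flight=U52: ELSE → -901
flight=U70: ELSE → -4138
flight=U75: load_pct >= 50 OR dist_km BETWEEN 1204 AND 2428 → 1758
flight=U83: load_pct >= 76 → 1181
flight=U86: load_pct >= 50 OR dist_km BETWEEN 1204 AND 2428 → 1700
flight=U87: load_pct >= 77 AND dist_km >= 2615 → -5095
flight=U90: ELSE → -5307
flight=U97: load_pct >= 77 AND dist_km >= 2615 → -4900
flight=U98: load_pct >= 50 OR dist_km BETWEEN 1204 AND 2428 → 794

-3731, -5723, -2700, 1266, -901, -4138, 1758, 1181, 1700, -5095, -5307, -4900, 794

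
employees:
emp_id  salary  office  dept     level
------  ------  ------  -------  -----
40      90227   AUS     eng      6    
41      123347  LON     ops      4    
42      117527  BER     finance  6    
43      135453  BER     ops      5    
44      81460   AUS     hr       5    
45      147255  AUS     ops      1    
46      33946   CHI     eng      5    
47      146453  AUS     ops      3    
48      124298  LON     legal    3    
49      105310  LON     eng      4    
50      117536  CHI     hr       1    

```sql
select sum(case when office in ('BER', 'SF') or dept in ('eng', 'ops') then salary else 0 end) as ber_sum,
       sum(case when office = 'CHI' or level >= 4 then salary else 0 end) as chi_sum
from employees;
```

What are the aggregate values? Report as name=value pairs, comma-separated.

[ber_sum: office in ('BER', 'SF') or dept in ('eng', 'ops')]
emp_id=40: ✓ → 90227
emp_id=41: ✓ → 123347
emp_id=42: ✓ → 117527
emp_id=43: ✓ → 135453
emp_id=44: ✗
emp_id=45: ✓ → 147255
emp_id=46: ✓ → 33946
emp_id=47: ✓ → 146453
emp_id=48: ✗
emp_id=49: ✓ → 105310
emp_id=50: ✗
ber_sum = 90227 + 123347 + 117527 + 135453 + 147255 + 33946 + 146453 + 105310 = 899518
—
[chi_sum: office = 'CHI' or level >= 4]
emp_id=40: ✓ → 90227
emp_id=41: ✓ → 123347
emp_id=42: ✓ → 117527
emp_id=43: ✓ → 135453
emp_id=44: ✓ → 81460
emp_id=45: ✗
emp_id=46: ✓ → 33946
emp_id=47: ✗
emp_id=48: ✗
emp_id=49: ✓ → 105310
emp_id=50: ✓ → 117536
chi_sum = 90227 + 123347 + 117527 + 135453 + 81460 + 33946 + 105310 + 117536 = 804806

ber_sum=899518, chi_sum=804806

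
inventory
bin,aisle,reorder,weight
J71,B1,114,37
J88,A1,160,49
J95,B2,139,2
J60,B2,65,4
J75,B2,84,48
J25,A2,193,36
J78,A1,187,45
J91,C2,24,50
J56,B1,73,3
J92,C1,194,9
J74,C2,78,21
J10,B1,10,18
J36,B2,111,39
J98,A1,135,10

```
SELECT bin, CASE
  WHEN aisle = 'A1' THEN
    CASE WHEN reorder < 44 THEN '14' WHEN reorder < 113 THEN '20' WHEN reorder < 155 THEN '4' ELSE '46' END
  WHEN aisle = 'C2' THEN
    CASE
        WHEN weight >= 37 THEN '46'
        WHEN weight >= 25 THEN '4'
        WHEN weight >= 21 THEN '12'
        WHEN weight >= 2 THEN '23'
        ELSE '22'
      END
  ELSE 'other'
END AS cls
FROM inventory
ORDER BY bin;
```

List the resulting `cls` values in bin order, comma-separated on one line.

other, other, other, other, other, other, 12, other, 46, 46, 46, other, other, 4

bin=J10: aisle='B1' → outer ELSE → other
bin=J25: aisle='A2' → outer ELSE → other
bin=J36: aisle='B2' → outer ELSE → other
bin=J56: aisle='B1' → outer ELSE → other
bin=J60: aisle='B2' → outer ELSE → other
bin=J71: aisle='B1' → outer ELSE → other
bin=J74: aisle='C2' → inner[weight >= 21] → 12
bin=J75: aisle='B2' → outer ELSE → other
bin=J78: aisle='A1' → inner[ELSE] → 46
bin=J88: aisle='A1' → inner[ELSE] → 46
bin=J91: aisle='C2' → inner[weight >= 37] → 46
bin=J92: aisle='C1' → outer ELSE → other
bin=J95: aisle='B2' → outer ELSE → other
bin=J98: aisle='A1' → inner[reorder < 155] → 4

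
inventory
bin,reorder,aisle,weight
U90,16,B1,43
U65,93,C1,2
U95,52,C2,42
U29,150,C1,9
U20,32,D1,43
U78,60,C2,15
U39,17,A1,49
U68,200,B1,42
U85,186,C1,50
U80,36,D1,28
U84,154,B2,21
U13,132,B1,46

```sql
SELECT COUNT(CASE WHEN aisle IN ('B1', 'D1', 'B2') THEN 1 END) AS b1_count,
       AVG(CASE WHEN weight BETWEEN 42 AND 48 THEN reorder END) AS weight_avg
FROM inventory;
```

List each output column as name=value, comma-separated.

b1_count=6, weight_avg=86.4

[b1_count: aisle IN ('B1', 'D1', 'B2')]
bin=U90: ✓ → 1
bin=U65: ✗
bin=U95: ✗
bin=U29: ✗
bin=U20: ✓ → 1
bin=U78: ✗
bin=U39: ✗
bin=U68: ✓ → 1
bin=U85: ✗
bin=U80: ✓ → 1
bin=U84: ✓ → 1
bin=U13: ✓ → 1
b1_count = COUNT(1, 1, 1, 1, 1, 1) = 6
—
[weight_avg: weight BETWEEN 42 AND 48]
bin=U90: ✓ → 16
bin=U65: ✗
bin=U95: ✓ → 52
bin=U29: ✗
bin=U20: ✓ → 32
bin=U78: ✗
bin=U39: ✗
bin=U68: ✓ → 200
bin=U85: ✗
bin=U80: ✗
bin=U84: ✗
bin=U13: ✓ → 132
weight_avg = (16 + 52 + 32 + 200 + 132) / 5 = 86.4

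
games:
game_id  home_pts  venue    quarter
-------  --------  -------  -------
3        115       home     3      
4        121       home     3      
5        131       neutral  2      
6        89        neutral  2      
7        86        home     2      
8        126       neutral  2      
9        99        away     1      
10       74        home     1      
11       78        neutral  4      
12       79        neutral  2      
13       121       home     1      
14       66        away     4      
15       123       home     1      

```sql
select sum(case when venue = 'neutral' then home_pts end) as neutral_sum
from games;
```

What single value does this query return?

503

game_id=3: ✗
game_id=4: ✗
game_id=5: ✓ → 131
game_id=6: ✓ → 89
game_id=7: ✗
game_id=8: ✓ → 126
game_id=9: ✗
game_id=10: ✗
game_id=11: ✓ → 78
game_id=12: ✓ → 79
game_id=13: ✗
game_id=14: ✗
game_id=15: ✗
neutral_sum = 131 + 89 + 126 + 78 + 79 = 503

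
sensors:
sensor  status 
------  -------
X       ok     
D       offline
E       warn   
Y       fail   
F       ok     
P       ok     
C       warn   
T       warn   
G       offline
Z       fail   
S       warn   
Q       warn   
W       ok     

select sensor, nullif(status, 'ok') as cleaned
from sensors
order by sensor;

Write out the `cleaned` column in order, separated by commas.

warn, offline, warn, NULL, offline, NULL, warn, warn, warn, NULL, NULL, fail, fail

sensor=C: status=warn vs ok: differ → warn
sensor=D: status=offline vs ok: differ → offline
sensor=E: status=warn vs ok: differ → warn
sensor=F: status=ok vs ok: equal → NULL
sensor=G: status=offline vs ok: differ → offline
sensor=P: status=ok vs ok: equal → NULL
sensor=Q: status=warn vs ok: differ → warn
sensor=S: status=warn vs ok: differ → warn
sensor=T: status=warn vs ok: differ → warn
sensor=W: status=ok vs ok: equal → NULL
sensor=X: status=ok vs ok: equal → NULL
sensor=Y: status=fail vs ok: differ → fail
sensor=Z: status=fail vs ok: differ → fail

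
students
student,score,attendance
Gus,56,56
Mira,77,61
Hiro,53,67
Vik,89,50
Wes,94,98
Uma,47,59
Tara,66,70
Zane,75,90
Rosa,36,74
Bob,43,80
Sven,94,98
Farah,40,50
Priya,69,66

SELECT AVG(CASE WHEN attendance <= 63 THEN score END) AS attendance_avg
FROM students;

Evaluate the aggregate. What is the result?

student=Gus: ✓ → 56
student=Mira: ✓ → 77
student=Hiro: ✗
student=Vik: ✓ → 89
student=Wes: ✗
student=Uma: ✓ → 47
student=Tara: ✗
student=Zane: ✗
student=Rosa: ✗
student=Bob: ✗
student=Sven: ✗
student=Farah: ✓ → 40
student=Priya: ✗
attendance_avg = (56 + 77 + 89 + 47 + 40) / 5 = 61.8

61.8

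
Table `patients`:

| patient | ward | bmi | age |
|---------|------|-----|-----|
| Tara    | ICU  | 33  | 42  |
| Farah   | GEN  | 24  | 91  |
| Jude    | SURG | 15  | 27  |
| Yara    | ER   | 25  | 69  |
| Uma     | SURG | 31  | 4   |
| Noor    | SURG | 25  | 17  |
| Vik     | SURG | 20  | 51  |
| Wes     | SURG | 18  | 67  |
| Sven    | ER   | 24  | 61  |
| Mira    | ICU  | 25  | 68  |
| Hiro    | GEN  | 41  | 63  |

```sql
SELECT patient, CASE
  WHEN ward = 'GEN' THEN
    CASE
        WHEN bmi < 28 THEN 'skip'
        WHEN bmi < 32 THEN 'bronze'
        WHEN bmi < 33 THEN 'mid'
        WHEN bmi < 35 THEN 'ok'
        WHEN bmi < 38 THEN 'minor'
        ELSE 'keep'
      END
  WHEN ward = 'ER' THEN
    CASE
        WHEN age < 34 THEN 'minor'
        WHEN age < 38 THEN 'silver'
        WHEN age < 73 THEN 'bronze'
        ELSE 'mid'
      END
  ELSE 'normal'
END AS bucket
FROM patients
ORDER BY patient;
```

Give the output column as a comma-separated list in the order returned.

patient=Farah: ward='GEN' → inner[bmi < 28] → skip
patient=Hiro: ward='GEN' → inner[ELSE] → keep
patient=Jude: ward='SURG' → outer ELSE → normal
patient=Mira: ward='ICU' → outer ELSE → normal
patient=Noor: ward='SURG' → outer ELSE → normal
patient=Sven: ward='ER' → inner[age < 73] → bronze
patient=Tara: ward='ICU' → outer ELSE → normal
patient=Uma: ward='SURG' → outer ELSE → normal
patient=Vik: ward='SURG' → outer ELSE → normal
patient=Wes: ward='SURG' → outer ELSE → normal
patient=Yara: ward='ER' → inner[age < 73] → bronze

skip, keep, normal, normal, normal, bronze, normal, normal, normal, normal, bronze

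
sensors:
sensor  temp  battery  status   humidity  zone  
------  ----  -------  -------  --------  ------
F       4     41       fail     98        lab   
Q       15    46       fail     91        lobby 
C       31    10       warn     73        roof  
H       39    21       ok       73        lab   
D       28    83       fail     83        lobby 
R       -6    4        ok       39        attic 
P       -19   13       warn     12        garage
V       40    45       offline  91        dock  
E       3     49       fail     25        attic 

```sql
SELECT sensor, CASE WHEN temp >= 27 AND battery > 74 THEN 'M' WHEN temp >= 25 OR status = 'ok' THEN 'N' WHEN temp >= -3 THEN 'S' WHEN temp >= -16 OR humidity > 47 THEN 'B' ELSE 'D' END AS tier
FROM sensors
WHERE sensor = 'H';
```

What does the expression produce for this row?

N

sensor = H: temp=39, battery=21, status=ok, humidity=73, zone=lab.
temp >= 27 AND battery > 74 → false
temp >= 25 OR status = 'ok' → true → N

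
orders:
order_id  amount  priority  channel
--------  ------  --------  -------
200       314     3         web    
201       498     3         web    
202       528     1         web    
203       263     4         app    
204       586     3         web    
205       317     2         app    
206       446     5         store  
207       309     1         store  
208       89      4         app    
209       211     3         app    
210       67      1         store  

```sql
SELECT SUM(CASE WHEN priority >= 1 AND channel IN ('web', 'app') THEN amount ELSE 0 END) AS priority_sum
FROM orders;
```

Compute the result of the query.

2806

order_id=200: ✓ → 314
order_id=201: ✓ → 498
order_id=202: ✓ → 528
order_id=203: ✓ → 263
order_id=204: ✓ → 586
order_id=205: ✓ → 317
order_id=206: ✗
order_id=207: ✗
order_id=208: ✓ → 89
order_id=209: ✓ → 211
order_id=210: ✗
priority_sum = 314 + 498 + 528 + 263 + 586 + 317 + 89 + 211 = 2806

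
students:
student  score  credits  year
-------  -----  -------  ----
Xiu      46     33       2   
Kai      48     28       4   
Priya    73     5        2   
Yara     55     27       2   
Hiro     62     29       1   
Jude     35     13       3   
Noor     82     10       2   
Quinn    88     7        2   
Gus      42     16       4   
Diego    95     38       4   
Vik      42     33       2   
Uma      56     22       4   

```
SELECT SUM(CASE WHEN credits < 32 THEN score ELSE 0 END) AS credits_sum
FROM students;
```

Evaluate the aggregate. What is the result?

student=Xiu: ✗
student=Kai: ✓ → 48
student=Priya: ✓ → 73
student=Yara: ✓ → 55
student=Hiro: ✓ → 62
student=Jude: ✓ → 35
student=Noor: ✓ → 82
student=Quinn: ✓ → 88
student=Gus: ✓ → 42
student=Diego: ✗
student=Vik: ✗
student=Uma: ✓ → 56
credits_sum = 48 + 73 + 55 + 62 + 35 + 82 + 88 + 42 + 56 = 541

541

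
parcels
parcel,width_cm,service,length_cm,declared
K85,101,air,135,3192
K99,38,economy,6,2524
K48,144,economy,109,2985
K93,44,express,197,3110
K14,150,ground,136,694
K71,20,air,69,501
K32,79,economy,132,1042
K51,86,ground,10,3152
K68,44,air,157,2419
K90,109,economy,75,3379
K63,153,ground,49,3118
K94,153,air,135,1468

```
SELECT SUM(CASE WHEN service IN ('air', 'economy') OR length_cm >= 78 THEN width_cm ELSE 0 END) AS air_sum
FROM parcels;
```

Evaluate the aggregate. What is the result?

parcel=K85: ✓ → 101
parcel=K99: ✓ → 38
parcel=K48: ✓ → 144
parcel=K93: ✓ → 44
parcel=K14: ✓ → 150
parcel=K71: ✓ → 20
parcel=K32: ✓ → 79
parcel=K51: ✗
parcel=K68: ✓ → 44
parcel=K90: ✓ → 109
parcel=K63: ✗
parcel=K94: ✓ → 153
air_sum = 101 + 38 + 144 + 44 + 150 + 20 + 79 + 44 + 109 + 153 = 882

882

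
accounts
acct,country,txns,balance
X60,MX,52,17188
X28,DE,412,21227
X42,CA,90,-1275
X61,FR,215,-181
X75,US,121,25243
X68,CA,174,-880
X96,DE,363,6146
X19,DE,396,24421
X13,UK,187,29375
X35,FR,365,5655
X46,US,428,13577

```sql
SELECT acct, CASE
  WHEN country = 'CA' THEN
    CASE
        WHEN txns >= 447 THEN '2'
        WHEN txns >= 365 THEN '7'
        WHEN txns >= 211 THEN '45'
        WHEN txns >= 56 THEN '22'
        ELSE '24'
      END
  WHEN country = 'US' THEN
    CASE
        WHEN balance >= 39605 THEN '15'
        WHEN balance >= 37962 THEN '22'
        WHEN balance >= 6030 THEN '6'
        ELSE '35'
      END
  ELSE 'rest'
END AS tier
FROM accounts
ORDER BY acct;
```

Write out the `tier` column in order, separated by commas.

acct=X13: country='UK' → outer ELSE → rest
acct=X19: country='DE' → outer ELSE → rest
acct=X28: country='DE' → outer ELSE → rest
acct=X35: country='FR' → outer ELSE → rest
acct=X42: country='CA' → inner[txns >= 56] → 22
acct=X46: country='US' → inner[balance >= 6030] → 6
acct=X60: country='MX' → outer ELSE → rest
acct=X61: country='FR' → outer ELSE → rest
acct=X68: country='CA' → inner[txns >= 56] → 22
acct=X75: country='US' → inner[balance >= 6030] → 6
acct=X96: country='DE' → outer ELSE → rest

rest, rest, rest, rest, 22, 6, rest, rest, 22, 6, rest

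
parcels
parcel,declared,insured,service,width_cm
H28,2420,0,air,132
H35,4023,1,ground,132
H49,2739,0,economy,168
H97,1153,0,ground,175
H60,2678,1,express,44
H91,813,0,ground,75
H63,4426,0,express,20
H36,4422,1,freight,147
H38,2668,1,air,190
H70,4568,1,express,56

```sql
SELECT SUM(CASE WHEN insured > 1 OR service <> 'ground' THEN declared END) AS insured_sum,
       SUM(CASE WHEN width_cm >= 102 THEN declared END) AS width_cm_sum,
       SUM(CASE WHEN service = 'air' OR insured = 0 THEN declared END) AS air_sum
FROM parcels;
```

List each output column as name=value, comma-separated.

insured_sum=23921, width_cm_sum=17425, air_sum=14219

[insured_sum: insured > 1 OR service <> 'ground']
parcel=H28: ✓ → 2420
parcel=H35: ✗
parcel=H49: ✓ → 2739
parcel=H97: ✗
parcel=H60: ✓ → 2678
parcel=H91: ✗
parcel=H63: ✓ → 4426
parcel=H36: ✓ → 4422
parcel=H38: ✓ → 2668
parcel=H70: ✓ → 4568
insured_sum = 2420 + 2739 + 2678 + 4426 + 4422 + 2668 + 4568 = 23921
—
[width_cm_sum: width_cm >= 102]
parcel=H28: ✓ → 2420
parcel=H35: ✓ → 4023
parcel=H49: ✓ → 2739
parcel=H97: ✓ → 1153
parcel=H60: ✗
parcel=H91: ✗
parcel=H63: ✗
parcel=H36: ✓ → 4422
parcel=H38: ✓ → 2668
parcel=H70: ✗
width_cm_sum = 2420 + 4023 + 2739 + 1153 + 4422 + 2668 = 17425
—
[air_sum: service = 'air' OR insured = 0]
parcel=H28: ✓ → 2420
parcel=H35: ✗
parcel=H49: ✓ → 2739
parcel=H97: ✓ → 1153
parcel=H60: ✗
parcel=H91: ✓ → 813
parcel=H63: ✓ → 4426
parcel=H36: ✗
parcel=H38: ✓ → 2668
parcel=H70: ✗
air_sum = 2420 + 2739 + 1153 + 813 + 4426 + 2668 = 14219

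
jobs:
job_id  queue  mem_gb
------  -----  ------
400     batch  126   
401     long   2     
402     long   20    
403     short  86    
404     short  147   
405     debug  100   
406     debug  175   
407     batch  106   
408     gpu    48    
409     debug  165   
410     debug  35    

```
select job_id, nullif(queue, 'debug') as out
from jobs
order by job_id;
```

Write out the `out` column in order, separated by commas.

batch, long, long, short, short, NULL, NULL, batch, gpu, NULL, NULL

job_id=400: queue=batch vs debug: differ → batch
job_id=401: queue=long vs debug: differ → long
job_id=402: queue=long vs debug: differ → long
job_id=403: queue=short vs debug: differ → short
job_id=404: queue=short vs debug: differ → short
job_id=405: queue=debug vs debug: equal → NULL
job_id=406: queue=debug vs debug: equal → NULL
job_id=407: queue=batch vs debug: differ → batch
job_id=408: queue=gpu vs debug: differ → gpu
job_id=409: queue=debug vs debug: equal → NULL
job_id=410: queue=debug vs debug: equal → NULL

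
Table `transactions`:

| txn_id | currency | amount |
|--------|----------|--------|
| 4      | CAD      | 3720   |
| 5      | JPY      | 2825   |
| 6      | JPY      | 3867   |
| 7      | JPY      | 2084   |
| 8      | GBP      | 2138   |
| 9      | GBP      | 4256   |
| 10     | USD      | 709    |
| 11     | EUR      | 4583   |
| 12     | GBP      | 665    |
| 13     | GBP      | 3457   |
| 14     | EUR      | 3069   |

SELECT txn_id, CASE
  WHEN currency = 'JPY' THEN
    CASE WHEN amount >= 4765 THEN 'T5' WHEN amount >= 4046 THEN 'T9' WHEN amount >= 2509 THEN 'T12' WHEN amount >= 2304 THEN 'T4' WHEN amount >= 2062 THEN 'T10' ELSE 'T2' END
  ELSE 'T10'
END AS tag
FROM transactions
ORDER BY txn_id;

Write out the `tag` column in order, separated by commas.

T10, T12, T12, T10, T10, T10, T10, T10, T10, T10, T10

txn_id=4: currency='CAD' → outer ELSE → T10
txn_id=5: currency='JPY' → inner[amount >= 2509] → T12
txn_id=6: currency='JPY' → inner[amount >= 2509] → T12
txn_id=7: currency='JPY' → inner[amount >= 2062] → T10
txn_id=8: currency='GBP' → outer ELSE → T10
txn_id=9: currency='GBP' → outer ELSE → T10
txn_id=10: currency='USD' → outer ELSE → T10
txn_id=11: currency='EUR' → outer ELSE → T10
txn_id=12: currency='GBP' → outer ELSE → T10
txn_id=13: currency='GBP' → outer ELSE → T10
txn_id=14: currency='EUR' → outer ELSE → T10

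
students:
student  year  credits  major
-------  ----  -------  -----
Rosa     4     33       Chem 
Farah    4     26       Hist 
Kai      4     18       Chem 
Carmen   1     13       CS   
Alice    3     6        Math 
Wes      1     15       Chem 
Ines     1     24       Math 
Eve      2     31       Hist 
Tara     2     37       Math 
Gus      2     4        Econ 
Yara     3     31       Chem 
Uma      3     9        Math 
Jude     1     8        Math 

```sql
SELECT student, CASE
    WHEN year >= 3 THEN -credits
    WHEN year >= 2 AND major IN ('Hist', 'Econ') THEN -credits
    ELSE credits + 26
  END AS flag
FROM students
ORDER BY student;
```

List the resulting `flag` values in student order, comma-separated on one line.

student=Alice: year >= 3 → -6
student=Carmen: ELSE → 39
student=Eve: year >= 2 AND major IN ('Hist', 'Econ') → -31
student=Farah: year >= 3 → -26
student=Gus: year >= 2 AND major IN ('Hist', 'Econ') → -4
student=Ines: ELSE → 50
student=Jude: ELSE → 34
student=Kai: year >= 3 → -18
student=Rosa: year >= 3 → -33
student=Tara: ELSE → 63
student=Uma: year >= 3 → -9
student=Wes: ELSE → 41
student=Yara: year >= 3 → -31

-6, 39, -31, -26, -4, 50, 34, -18, -33, 63, -9, 41, -31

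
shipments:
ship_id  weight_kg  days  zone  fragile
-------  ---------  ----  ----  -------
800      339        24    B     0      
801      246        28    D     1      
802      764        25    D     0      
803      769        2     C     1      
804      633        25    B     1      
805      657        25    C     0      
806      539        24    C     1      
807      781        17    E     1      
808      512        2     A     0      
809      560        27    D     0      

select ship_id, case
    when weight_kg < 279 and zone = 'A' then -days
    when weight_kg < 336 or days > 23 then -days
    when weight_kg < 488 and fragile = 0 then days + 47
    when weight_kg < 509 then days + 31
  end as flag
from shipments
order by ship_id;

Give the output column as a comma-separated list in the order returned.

-24, -28, -25, NULL, -25, -25, -24, NULL, NULL, -27

ship_id=800: weight_kg < 336 or days > 23 → -24
ship_id=801: weight_kg < 336 or days > 23 → -28
ship_id=802: weight_kg < 336 or days > 23 → -25
ship_id=803: (no match → NULL) → NULL
ship_id=804: weight_kg < 336 or days > 23 → -25
ship_id=805: weight_kg < 336 or days > 23 → -25
ship_id=806: weight_kg < 336 or days > 23 → -24
ship_id=807: (no match → NULL) → NULL
ship_id=808: (no match → NULL) → NULL
ship_id=809: weight_kg < 336 or days > 23 → -27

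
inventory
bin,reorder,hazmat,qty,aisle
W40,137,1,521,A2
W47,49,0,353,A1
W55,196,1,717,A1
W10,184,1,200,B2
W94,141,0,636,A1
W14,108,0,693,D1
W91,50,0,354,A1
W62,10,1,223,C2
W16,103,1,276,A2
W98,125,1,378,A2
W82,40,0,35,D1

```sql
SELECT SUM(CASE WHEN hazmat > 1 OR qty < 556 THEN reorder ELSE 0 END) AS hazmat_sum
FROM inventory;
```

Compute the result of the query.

bin=W40: ✓ → 137
bin=W47: ✓ → 49
bin=W55: ✗
bin=W10: ✓ → 184
bin=W94: ✗
bin=W14: ✗
bin=W91: ✓ → 50
bin=W62: ✓ → 10
bin=W16: ✓ → 103
bin=W98: ✓ → 125
bin=W82: ✓ → 40
hazmat_sum = 137 + 49 + 184 + 50 + 10 + 103 + 125 + 40 = 698

698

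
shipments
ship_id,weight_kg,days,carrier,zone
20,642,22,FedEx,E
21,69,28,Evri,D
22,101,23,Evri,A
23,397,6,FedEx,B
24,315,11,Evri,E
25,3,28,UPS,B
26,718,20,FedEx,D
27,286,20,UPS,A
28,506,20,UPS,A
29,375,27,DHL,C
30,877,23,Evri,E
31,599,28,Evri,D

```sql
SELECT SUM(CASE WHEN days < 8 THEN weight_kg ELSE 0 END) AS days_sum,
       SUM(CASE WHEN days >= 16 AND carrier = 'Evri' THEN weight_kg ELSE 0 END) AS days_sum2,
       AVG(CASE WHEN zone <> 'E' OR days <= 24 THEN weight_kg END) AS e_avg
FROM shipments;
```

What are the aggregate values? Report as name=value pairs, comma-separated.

days_sum=397, days_sum2=1646, e_avg=407.3333333333

[days_sum: days < 8]
ship_id=20: ✗
ship_id=21: ✗
ship_id=22: ✗
ship_id=23: ✓ → 397
ship_id=24: ✗
ship_id=25: ✗
ship_id=26: ✗
ship_id=27: ✗
ship_id=28: ✗
ship_id=29: ✗
ship_id=30: ✗
ship_id=31: ✗
days_sum = 397
—
[days_sum2: days >= 16 AND carrier = 'Evri']
ship_id=20: ✗
ship_id=21: ✓ → 69
ship_id=22: ✓ → 101
ship_id=23: ✗
ship_id=24: ✗
ship_id=25: ✗
ship_id=26: ✗
ship_id=27: ✗
ship_id=28: ✗
ship_id=29: ✗
ship_id=30: ✓ → 877
ship_id=31: ✓ → 599
days_sum2 = 69 + 101 + 877 + 599 = 1646
—
[e_avg: zone <> 'E' OR days <= 24]
ship_id=20: ✓ → 642
ship_id=21: ✓ → 69
ship_id=22: ✓ → 101
ship_id=23: ✓ → 397
ship_id=24: ✓ → 315
ship_id=25: ✓ → 3
ship_id=26: ✓ → 718
ship_id=27: ✓ → 286
ship_id=28: ✓ → 506
ship_id=29: ✓ → 375
ship_id=30: ✓ → 877
ship_id=31: ✓ → 599
e_avg = (642 + 69 + 101 + 397 + 315 + 3 + 718 + 286 + 506 + 375 + 877 + 599) / 12 = 407.3333333333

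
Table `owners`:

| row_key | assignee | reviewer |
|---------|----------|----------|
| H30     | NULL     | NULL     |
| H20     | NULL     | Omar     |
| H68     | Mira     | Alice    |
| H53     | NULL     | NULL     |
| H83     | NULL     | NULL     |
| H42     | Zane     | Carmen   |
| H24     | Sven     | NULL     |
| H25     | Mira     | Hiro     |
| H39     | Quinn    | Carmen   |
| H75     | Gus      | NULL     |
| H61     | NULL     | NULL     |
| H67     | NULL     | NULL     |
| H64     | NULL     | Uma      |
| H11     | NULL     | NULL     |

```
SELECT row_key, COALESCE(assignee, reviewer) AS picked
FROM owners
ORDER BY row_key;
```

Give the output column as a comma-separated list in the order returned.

row_key=H11: assignee=NULL, reviewer=NULL (all NULL) → NULL
row_key=H20: assignee=NULL, reviewer=Omar → Omar
row_key=H24: assignee=Sven → Sven
row_key=H25: assignee=Mira → Mira
row_key=H30: assignee=NULL, reviewer=NULL (all NULL) → NULL
row_key=H39: assignee=Quinn → Quinn
row_key=H42: assignee=Zane → Zane
row_key=H53: assignee=NULL, reviewer=NULL (all NULL) → NULL
row_key=H61: assignee=NULL, reviewer=NULL (all NULL) → NULL
row_key=H64: assignee=NULL, reviewer=Uma → Uma
row_key=H67: assignee=NULL, reviewer=NULL (all NULL) → NULL
row_key=H68: assignee=Mira → Mira
row_key=H75: assignee=Gus → Gus
row_key=H83: assignee=NULL, reviewer=NULL (all NULL) → NULL

NULL, Omar, Sven, Mira, NULL, Quinn, Zane, NULL, NULL, Uma, NULL, Mira, Gus, NULL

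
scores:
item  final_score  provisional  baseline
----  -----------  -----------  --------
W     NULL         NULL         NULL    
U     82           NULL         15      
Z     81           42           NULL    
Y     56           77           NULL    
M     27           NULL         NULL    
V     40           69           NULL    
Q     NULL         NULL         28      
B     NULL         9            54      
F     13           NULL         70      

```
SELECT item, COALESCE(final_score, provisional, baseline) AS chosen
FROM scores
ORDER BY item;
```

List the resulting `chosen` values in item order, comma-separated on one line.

item=B: final_score=NULL, provisional=9 → 9
item=F: final_score=13 → 13
item=M: final_score=27 → 27
item=Q: final_score=NULL, provisional=NULL, baseline=28 → 28
item=U: final_score=82 → 82
item=V: final_score=40 → 40
item=W: final_score=NULL, provisional=NULL, baseline=NULL (all NULL) → NULL
item=Y: final_score=56 → 56
item=Z: final_score=81 → 81

9, 13, 27, 28, 82, 40, NULL, 56, 81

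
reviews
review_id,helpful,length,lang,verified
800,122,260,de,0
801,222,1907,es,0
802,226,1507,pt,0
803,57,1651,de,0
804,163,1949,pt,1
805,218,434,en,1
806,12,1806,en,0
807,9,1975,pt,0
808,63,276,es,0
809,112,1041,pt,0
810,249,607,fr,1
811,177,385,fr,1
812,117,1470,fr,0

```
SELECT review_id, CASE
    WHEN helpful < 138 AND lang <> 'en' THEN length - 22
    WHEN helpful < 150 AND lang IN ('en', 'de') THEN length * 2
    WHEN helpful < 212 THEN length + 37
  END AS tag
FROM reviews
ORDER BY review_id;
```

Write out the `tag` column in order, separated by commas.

238, NULL, NULL, 1629, 1986, NULL, 3612, 1953, 254, 1019, NULL, 422, 1448

review_id=800: helpful < 138 AND lang <> 'en' → 238
review_id=801: (no match → NULL) → NULL
review_id=802: (no match → NULL) → NULL
review_id=803: helpful < 138 AND lang <> 'en' → 1629
review_id=804: helpful < 212 → 1986
review_id=805: (no match → NULL) → NULL
review_id=806: helpful < 150 AND lang IN ('en', 'de') → 3612
review_id=807: helpful < 138 AND lang <> 'en' → 1953
review_id=808: helpful < 138 AND lang <> 'en' → 254
review_id=809: helpful < 138 AND lang <> 'en' → 1019
review_id=810: (no match → NULL) → NULL
review_id=811: helpful < 212 → 422
review_id=812: helpful < 138 AND lang <> 'en' → 1448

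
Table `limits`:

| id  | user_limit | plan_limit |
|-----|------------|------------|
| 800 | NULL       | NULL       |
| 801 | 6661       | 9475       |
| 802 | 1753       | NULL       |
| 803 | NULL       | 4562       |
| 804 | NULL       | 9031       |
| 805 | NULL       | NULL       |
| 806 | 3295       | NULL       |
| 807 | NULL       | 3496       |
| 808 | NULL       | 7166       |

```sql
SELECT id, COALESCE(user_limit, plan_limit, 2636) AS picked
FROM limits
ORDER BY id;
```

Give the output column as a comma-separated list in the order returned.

2636, 6661, 1753, 4562, 9031, 2636, 3295, 3496, 7166

id=800: user_limit=NULL, plan_limit=NULL, → literal 2636 → 2636
id=801: user_limit=6661 → 6661
id=802: user_limit=1753 → 1753
id=803: user_limit=NULL, plan_limit=4562 → 4562
id=804: user_limit=NULL, plan_limit=9031 → 9031
id=805: user_limit=NULL, plan_limit=NULL, → literal 2636 → 2636
id=806: user_limit=3295 → 3295
id=807: user_limit=NULL, plan_limit=3496 → 3496
id=808: user_limit=NULL, plan_limit=7166 → 7166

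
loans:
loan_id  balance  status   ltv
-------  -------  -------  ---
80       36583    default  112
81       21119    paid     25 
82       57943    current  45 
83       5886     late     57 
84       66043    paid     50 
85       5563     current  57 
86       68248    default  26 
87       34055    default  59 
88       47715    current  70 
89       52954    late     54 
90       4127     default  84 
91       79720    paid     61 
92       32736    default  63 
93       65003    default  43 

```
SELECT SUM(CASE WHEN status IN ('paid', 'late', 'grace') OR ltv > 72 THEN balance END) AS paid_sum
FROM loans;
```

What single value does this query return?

266432

loan_id=80: ✓ → 36583
loan_id=81: ✓ → 21119
loan_id=82: ✗
loan_id=83: ✓ → 5886
loan_id=84: ✓ → 66043
loan_id=85: ✗
loan_id=86: ✗
loan_id=87: ✗
loan_id=88: ✗
loan_id=89: ✓ → 52954
loan_id=90: ✓ → 4127
loan_id=91: ✓ → 79720
loan_id=92: ✗
loan_id=93: ✗
paid_sum = 36583 + 21119 + 5886 + 66043 + 52954 + 4127 + 79720 = 266432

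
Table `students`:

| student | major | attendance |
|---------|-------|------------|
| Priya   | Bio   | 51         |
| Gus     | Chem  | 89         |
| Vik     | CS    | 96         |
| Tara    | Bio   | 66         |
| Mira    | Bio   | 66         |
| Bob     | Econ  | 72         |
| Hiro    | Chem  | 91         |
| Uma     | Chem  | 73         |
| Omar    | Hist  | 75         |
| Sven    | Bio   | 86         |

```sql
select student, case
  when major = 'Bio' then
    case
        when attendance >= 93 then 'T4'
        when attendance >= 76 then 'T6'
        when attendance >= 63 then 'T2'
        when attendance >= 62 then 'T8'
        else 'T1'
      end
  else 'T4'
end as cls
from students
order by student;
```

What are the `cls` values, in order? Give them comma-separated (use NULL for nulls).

T4, T4, T4, T2, T4, T1, T6, T2, T4, T4

student=Bob: major='Econ' → outer ELSE → T4
student=Gus: major='Chem' → outer ELSE → T4
student=Hiro: major='Chem' → outer ELSE → T4
student=Mira: major='Bio' → inner[attendance >= 63] → T2
student=Omar: major='Hist' → outer ELSE → T4
student=Priya: major='Bio' → inner[ELSE] → T1
student=Sven: major='Bio' → inner[attendance >= 76] → T6
student=Tara: major='Bio' → inner[attendance >= 63] → T2
student=Uma: major='Chem' → outer ELSE → T4
student=Vik: major='CS' → outer ELSE → T4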